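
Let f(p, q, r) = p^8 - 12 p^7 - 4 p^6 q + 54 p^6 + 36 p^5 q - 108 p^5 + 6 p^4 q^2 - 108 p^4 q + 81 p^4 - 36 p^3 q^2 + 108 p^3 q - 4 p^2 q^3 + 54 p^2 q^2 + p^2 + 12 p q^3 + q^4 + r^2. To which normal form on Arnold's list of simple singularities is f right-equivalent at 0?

A_{3}

The Hessian of f at 0 is [[2, 0, 0], [0, 0, 0], [0, 0, 2]] with rank 2, so corank 1. A Groebner basis of the Jacobian ideal J(f) in C{p,q,r} is {q^3, p, r}; counting standard monomials gives mu = 3. Corank 1: A-series; mu = 3 gives A_3.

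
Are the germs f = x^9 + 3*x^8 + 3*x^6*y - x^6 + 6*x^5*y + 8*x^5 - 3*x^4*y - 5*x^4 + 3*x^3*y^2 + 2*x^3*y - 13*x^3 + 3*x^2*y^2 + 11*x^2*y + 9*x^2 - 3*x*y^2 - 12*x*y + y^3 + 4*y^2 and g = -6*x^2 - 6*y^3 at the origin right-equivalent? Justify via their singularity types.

Yes.

The Hessian of f at 0 is [[18, -12], [-12, 8]] with rank 1, so corank 1. A Groebner basis of the Jacobian ideal J(f) in C{x,y} is {y^2, x - 2*y/3}; counting standard monomials gives mu = 2. Corank 1: A-series; mu = 2 gives A_2. The Hessian of g at 0 is [[-12, 0], [0, 0]] with rank 1, so corank 1. A Groebner basis of the Jacobian ideal J(g) in C{x,y} is {y^2, x}; counting standard monomials gives mu = 2. Corank 1: A-series; mu = 2 gives A_2. Both have type A_2, hence right-equivalent.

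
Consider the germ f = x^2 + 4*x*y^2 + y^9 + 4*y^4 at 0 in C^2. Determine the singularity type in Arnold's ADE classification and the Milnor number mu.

Type A8, Milnor number mu = 8.

The Hessian of f at 0 has rank 1. Corank 1: A-series; mu = 8 gives A_8.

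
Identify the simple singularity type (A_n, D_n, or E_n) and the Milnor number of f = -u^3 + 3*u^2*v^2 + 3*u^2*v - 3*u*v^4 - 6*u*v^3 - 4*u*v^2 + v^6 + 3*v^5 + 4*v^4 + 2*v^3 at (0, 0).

Type D_4, Milnor number mu = 4.

The Hessian of f at 0 is [[0, 0], [0, 0]] with rank 0, so corank 2. A Groebner basis of the Jacobian ideal J(f) in C{u,v} is {v^3, u^2 - 2*v^2/3, u*v - v^2}; counting standard monomials gives mu = 4. Corank 2; j^3 = -(u - v)*(u^2 - 2*u*v + 2*v^2) splits into three distinct lines over C (the quadratic factor has nonzero discriminant), so D_4.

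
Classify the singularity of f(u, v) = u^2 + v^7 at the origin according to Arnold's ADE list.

The Hessian of f at 0 is [[2, 0], [0, 0]] with rank 1, so corank 1. A Groebner basis of the Jacobian ideal J(f) in C{u,v} is {v^6, u}; counting standard monomials gives mu = 6. Corank 1: A-series; mu = 6 gives A_6.

A6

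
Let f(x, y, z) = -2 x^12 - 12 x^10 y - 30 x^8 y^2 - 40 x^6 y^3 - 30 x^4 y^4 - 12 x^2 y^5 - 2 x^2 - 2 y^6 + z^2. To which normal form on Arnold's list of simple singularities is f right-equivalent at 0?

The Hessian of f at 0 has rank 2. Corank 1: A-series; mu = 5 gives A_5.

A_5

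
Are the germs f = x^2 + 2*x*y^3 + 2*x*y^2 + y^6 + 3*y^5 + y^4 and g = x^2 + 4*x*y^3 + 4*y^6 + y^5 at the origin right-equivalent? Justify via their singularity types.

The Hessian of f at 0 has rank 1. Corank 1: A-series; mu = 4 gives A_4. The Hessian of g at 0 has rank 1. Corank 1: A-series; mu = 4 gives A_4. Both have type A_4, hence right-equivalent.

Yes.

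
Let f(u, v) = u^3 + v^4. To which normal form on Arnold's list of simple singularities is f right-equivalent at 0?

The Hessian of f at 0 has rank 0. Corank 2; j^3 = u^3 is a perfect cube, so E-series; the 4-jet and mu = 6 give E_6.

E_{6}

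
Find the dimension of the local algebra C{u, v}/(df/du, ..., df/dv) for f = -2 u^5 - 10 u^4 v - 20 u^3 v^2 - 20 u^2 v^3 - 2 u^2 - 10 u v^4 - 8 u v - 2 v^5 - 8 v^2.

The Hessian of f at 0 has rank 1. Corank 1: A-series; mu = 4 gives A_4.

4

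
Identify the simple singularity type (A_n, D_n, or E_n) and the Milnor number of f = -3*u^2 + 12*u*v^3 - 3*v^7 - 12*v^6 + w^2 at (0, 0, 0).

The Hessian of f at 0 is [[-6, 0, 0], [0, 0, 0], [0, 0, 2]] with rank 2, so corank 1. A Groebner basis of the Jacobian ideal J(f) in C{u,v,w} is {-u/2 + v^3, u^2, w}; counting standard monomials gives mu = 6. Corank 1: A-series; mu = 6 gives A_6.

Type A_6, Milnor number mu = 6.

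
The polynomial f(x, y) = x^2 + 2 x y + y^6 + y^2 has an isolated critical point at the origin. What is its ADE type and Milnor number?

The Hessian of f at 0 is [[2, 2], [2, 2]] with rank 1, so corank 1. A Groebner basis of the Jacobian ideal J(f) in C{x,y} is {y^5, x + y}; counting standard monomials gives mu = 5. Corank 1: A-series; mu = 5 gives A_5.

Type A_5, Milnor number mu = 5.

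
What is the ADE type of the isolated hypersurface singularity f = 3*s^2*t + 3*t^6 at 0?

D_{7}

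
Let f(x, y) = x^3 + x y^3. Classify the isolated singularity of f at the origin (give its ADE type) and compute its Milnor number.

The Hessian of f at 0 has rank 0. Corank 2; j^3 = x^3 is a perfect cube, so E-series; the 4-jet and mu = 7 give E_7.

Type E7, Milnor number mu = 7.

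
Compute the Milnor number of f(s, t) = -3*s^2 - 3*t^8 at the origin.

7

The Hessian of f at 0 is [[-6, 0], [0, 0]] with rank 1, so corank 1. A Groebner basis of the Jacobian ideal J(f) in C{s,t} is {t^7, s}; counting standard monomials gives mu = 7. Corank 1: A-series; mu = 7 gives A_7.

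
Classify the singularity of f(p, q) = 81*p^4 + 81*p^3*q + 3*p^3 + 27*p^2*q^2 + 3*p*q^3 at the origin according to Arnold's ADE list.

The Hessian of f at 0 has rank 0. Corank 2; j^3 = 3*p^3 is a perfect cube, so E-series; the 4-jet and mu = 7 give E_7.

E_7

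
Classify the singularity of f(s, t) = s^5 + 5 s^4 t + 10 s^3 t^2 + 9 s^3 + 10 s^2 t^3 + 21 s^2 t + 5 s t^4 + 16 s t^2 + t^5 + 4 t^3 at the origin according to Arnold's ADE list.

D_{6}

The Hessian of f at 0 is [[0, 0], [0, 0]] with rank 0, so corank 2. A Groebner basis of the Jacobian ideal J(f) in C{s,t} is {-243*s*t/5 + t^4 - 162*t^2/5, s*t^2 + 2*t^3/3, s^2 + 5*s*t/3 + 2*t^2/3}; counting standard monomials gives mu = 6. Corank 2; j^3 = (s + t)*(3*s + 2*t)^2 has shape L^2 M (L != M), so D-series; mu = 6 gives D_6.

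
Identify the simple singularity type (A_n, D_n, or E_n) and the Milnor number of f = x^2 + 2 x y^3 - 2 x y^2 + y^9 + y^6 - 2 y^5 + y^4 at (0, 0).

The Hessian of f at 0 is [[2, 0], [0, 0]] with rank 1, so corank 1. A Groebner basis of the Jacobian ideal J(f) in C{x,y} is {x^2*y^2 + 2*x^2*y + 3*x^2 - 4*x*y^2 - x*y - x + y^2, x^3 + 3*x^2*y + 5*x^2 - 7*x*y^2 - 2*x*y - 2*x + 2*y^2, x + y^3 - y^2}; counting standard monomials gives mu = 8. Corank 1: A-series; mu = 8 gives A_8.

Type A_8, Milnor number mu = 8.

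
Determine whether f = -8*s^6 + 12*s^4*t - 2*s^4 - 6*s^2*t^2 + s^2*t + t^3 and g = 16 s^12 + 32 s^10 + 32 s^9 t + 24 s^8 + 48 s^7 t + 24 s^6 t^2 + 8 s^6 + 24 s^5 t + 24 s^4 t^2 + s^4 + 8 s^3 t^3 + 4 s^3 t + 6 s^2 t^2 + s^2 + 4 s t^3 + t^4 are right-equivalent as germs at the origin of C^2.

The Hessian of f at 0 has rank 0. Corank 2; j^3 = t*(s^2 + t^2) splits into three distinct lines over C (the quadratic factor has nonzero discriminant), so D_4. The Hessian of g at 0 has rank 1. Corank 1: A-series; mu = 3 gives A_3. f is D_4 but g is A_3, hence not right-equivalent.

No.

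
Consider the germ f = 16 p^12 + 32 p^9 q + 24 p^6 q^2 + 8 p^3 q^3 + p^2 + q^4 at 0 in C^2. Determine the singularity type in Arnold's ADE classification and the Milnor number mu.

Type A3, Milnor number mu = 3.

The Hessian of f at 0 has rank 1. Corank 1: A-series; mu = 3 gives A_3.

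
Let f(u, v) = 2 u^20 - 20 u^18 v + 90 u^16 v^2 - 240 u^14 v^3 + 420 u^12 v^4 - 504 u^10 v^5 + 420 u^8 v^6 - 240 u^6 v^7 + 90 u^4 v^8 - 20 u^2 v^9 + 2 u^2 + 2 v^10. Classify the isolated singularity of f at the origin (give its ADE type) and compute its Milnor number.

Type A_9, Milnor number mu = 9.

The Hessian of f at 0 is [[4, 0], [0, 0]] with rank 1, so corank 1. A Groebner basis of the Jacobian ideal J(f) in C{u,v} is {v^9, u}; counting standard monomials gives mu = 9. Corank 1: A-series; mu = 9 gives A_9.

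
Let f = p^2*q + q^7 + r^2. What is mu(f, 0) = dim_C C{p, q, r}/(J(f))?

The Hessian of f at 0 has rank 1. Corank 2; j^3 = p^2*q has shape L^2 M (L != M), so D-series; mu = 8 gives D_8.

8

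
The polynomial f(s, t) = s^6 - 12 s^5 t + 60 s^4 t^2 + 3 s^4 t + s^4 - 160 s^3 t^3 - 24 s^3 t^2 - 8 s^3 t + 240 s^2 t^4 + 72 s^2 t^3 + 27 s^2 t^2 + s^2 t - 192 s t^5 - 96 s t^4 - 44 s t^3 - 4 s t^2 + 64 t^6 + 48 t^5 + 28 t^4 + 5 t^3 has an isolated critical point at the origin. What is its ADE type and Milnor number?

Type D_{4}, Milnor number mu = 4.

The Hessian of f at 0 has rank 0. Corank 2; j^3 = t*(s^2 - 4*s*t + 5*t^2) splits into three distinct lines over C (the quadratic factor has nonzero discriminant), so D_4.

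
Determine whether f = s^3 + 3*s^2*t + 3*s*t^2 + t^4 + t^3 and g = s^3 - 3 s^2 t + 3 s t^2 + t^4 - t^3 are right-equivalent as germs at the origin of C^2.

Yes.

The Hessian of f at 0 has rank 0. Corank 2; j^3 = (s + t)^3 is a perfect cube, so E-series; the 4-jet and mu = 6 give E_6. The Hessian of g at 0 has rank 0. Corank 2; j^3 = (s - t)^3 is a perfect cube, so E-series; the 4-jet and mu = 6 give E_6. Both have type E_6, hence right-equivalent.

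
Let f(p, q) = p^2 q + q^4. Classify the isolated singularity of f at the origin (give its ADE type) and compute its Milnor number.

Type D_5, Milnor number mu = 5.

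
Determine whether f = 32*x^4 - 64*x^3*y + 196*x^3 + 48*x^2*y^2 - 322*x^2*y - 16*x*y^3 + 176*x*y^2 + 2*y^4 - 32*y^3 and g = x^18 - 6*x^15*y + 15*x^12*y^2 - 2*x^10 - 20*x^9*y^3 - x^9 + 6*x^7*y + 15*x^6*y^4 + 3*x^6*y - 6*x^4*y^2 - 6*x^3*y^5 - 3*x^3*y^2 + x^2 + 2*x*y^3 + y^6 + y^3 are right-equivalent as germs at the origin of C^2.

No.

The Hessian of f at 0 is [[0, 0], [0, 0]] with rank 0, so corank 2. A Groebner basis of the Jacobian ideal J(f) in C{x,y} is {x*y^2 - 343*x*y/2 + 98*y^2, -2401*x*y/8 + y^3 + 343*y^2/2, x^2 - 15*x*y/14 + 2*y^2/7}; counting standard monomials gives mu = 5. Corank 2; j^3 = 2*(2*x - y)*(7*x - 4*y)^2 has shape L^2 M (L != M), so D-series; mu = 5 gives D_5. The Hessian of g at 0 is [[2, 0], [0, 0]] with rank 1, so corank 1. A Groebner basis of the Jacobian ideal J(g) in C{x,y} is {y^2, x}; counting standard monomials gives mu = 2. Corank 1: A-series; mu = 2 gives A_2. f is D_5 but g is A_2, hence not right-equivalent.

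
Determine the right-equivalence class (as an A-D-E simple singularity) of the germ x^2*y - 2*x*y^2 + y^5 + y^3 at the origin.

The Hessian of f at 0 has rank 0. Corank 2; j^3 = y*(x - y)^2 has shape L^2 M (L != M), so D-series; mu = 6 gives D_6.

D6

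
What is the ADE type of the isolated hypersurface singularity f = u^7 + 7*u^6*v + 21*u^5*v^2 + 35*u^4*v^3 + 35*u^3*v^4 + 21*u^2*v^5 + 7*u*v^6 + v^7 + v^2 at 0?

A_{6}

The Hessian of f at 0 is [[0, 0], [0, 2]] with rank 1, so corank 1. A Groebner basis of the Jacobian ideal J(f) in C{u,v} is {u^6, v}; counting standard monomials gives mu = 6. Corank 1: A-series; mu = 6 gives A_6.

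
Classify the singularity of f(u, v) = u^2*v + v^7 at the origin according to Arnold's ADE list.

D_8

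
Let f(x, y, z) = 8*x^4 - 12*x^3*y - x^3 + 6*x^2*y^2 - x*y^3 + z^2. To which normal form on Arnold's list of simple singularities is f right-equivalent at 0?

E7

The Hessian of f at 0 is [[0, 0, 0], [0, 0, 0], [0, 0, 2]] with rank 1, so corank 2. A Groebner basis of the Jacobian ideal J(f) in C{x,y,z} is {3*x^2/4 + y^4 + y^3/4, x^3, x^2*y - x^2/4 - y^3/12, -x^2 + x*y^2 - y^3/3, z}; counting standard monomials gives mu = 7. Corank 2; j^3 = -x^3 is a perfect cube, so E-series; the 4-jet and mu = 7 give E_7.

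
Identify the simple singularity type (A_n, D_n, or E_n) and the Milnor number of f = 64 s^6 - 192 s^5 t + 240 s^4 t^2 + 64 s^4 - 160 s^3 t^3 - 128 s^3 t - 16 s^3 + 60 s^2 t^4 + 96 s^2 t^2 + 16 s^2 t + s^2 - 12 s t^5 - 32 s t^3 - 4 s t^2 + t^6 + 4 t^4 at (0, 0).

Type A5, Milnor number mu = 5.

The Hessian of f at 0 has rank 1. Corank 1: A-series; mu = 5 gives A_5.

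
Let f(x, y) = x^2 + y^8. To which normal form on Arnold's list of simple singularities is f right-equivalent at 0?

A7

The Hessian of f at 0 is [[2, 0], [0, 0]] with rank 1, so corank 1. A Groebner basis of the Jacobian ideal J(f) in C{x,y} is {y^7, x}; counting standard monomials gives mu = 7. Corank 1: A-series; mu = 7 gives A_7.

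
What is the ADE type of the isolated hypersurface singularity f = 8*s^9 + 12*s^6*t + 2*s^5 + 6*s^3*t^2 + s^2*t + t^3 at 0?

D_{4}

The Hessian of f at 0 has rank 0. Corank 2; j^3 = t*(s^2 + t^2) splits into three distinct lines over C (the quadratic factor has nonzero discriminant), so D_4.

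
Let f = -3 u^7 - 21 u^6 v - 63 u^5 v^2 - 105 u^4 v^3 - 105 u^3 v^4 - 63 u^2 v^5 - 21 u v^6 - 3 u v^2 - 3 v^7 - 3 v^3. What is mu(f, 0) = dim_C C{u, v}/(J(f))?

8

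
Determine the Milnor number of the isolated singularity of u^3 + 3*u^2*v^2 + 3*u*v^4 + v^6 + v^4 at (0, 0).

6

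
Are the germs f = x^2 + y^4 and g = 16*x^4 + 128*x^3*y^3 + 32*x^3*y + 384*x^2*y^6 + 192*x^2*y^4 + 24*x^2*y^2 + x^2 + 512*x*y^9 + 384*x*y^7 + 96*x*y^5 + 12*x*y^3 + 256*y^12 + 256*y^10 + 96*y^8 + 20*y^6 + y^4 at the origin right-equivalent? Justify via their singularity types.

Yes.

The Hessian of f at 0 is [[2, 0], [0, 0]] with rank 1, so corank 1. A Groebner basis of the Jacobian ideal J(f) in C{x,y} is {y^3, x}; counting standard monomials gives mu = 3. Corank 1: A-series; mu = 3 gives A_3. The Hessian of g at 0 is [[2, 0], [0, 0]] with rank 1, so corank 1. A Groebner basis of the Jacobian ideal J(g) in C{x,y} is {y^3, x}; counting standard monomials gives mu = 3. Corank 1: A-series; mu = 3 gives A_3. Both have type A_3, hence right-equivalent.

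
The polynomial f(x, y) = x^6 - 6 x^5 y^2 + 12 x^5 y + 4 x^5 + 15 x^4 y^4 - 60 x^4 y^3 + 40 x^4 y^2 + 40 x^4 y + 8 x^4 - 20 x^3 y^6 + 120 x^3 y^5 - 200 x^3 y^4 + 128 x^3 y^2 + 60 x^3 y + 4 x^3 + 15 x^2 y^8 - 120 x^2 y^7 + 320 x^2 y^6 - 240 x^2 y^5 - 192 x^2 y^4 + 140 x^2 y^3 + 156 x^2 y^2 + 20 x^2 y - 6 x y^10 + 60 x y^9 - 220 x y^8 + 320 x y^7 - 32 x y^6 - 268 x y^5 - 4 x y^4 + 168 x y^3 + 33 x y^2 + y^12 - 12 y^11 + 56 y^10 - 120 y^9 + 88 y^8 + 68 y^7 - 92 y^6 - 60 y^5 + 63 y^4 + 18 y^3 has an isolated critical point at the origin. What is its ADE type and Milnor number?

Type D7, Milnor number mu = 7.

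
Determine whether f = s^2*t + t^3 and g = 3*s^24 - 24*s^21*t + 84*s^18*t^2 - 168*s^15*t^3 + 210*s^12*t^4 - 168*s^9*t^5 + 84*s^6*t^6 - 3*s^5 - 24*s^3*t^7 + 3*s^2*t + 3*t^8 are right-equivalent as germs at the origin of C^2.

The Hessian of f at 0 is [[0, 0], [0, 0]] with rank 0, so corank 2. A Groebner basis of the Jacobian ideal J(f) in C{s,t} is {t^3, s^2 + 3*t^2, s*t}; counting standard monomials gives mu = 4. Corank 2; j^3 = t*(s^2 + t^2) splits into three distinct lines over C (the quadratic factor has nonzero discriminant), so D_4. The Hessian of g at 0 is [[0, 0], [0, 0]] with rank 0, so corank 2. A Groebner basis of the Jacobian ideal J(g) in C{s,t} is {s^2/8 + t^7, s^3, s*t}; counting standard monomials gives mu = 9. Corank 2; j^3 = 3*s^2*t has shape L^2 M (L != M), so D-series; mu = 9 gives D_9. f is D_4 but g is D_9, hence not right-equivalent.

No.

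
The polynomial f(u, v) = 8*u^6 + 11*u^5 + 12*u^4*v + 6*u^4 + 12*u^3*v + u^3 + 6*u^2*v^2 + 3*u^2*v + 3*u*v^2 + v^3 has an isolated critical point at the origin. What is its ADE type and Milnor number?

Type E_8, Milnor number mu = 8.

The Hessian of f at 0 has rank 0. Corank 2; j^3 = (u + v)^3 is a perfect cube, so E-series; the 5-jet and mu = 8 give E_8.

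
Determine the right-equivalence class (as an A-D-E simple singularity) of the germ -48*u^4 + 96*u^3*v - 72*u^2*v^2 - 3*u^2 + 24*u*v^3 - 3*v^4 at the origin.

The Hessian of f at 0 has rank 1. Corank 1: A-series; mu = 3 gives A_3.

A_3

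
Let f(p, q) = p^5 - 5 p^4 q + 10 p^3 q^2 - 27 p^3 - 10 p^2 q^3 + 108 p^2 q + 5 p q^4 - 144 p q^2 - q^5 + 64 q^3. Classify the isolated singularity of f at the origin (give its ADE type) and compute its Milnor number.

Type E_{8}, Milnor number mu = 8.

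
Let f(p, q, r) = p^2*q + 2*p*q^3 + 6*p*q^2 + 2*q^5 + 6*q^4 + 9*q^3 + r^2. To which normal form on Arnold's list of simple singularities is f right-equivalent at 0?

The Hessian of f at 0 is [[0, 0, 0], [0, 0, 0], [0, 0, 2]] with rank 1, so corank 2. A Groebner basis of the Jacobian ideal J(f) in C{p,q,r} is {p^3 - 27*p^2/4 - 135*p*q/2 - 567*q^2/4, p^2*q + 3*p^2/2 + 18*p*q + 81*q^2/2, -p^2/4 + p*q^2 - 9*p*q/2 - 45*q^2/4, p*q + q^3 + 3*q^2, r}; counting standard monomials gives mu = 6. Corank 2; j^3 = q*(p + 3*q)^2 has shape L^2 M (L != M), so D-series; mu = 6 gives D_6.

D6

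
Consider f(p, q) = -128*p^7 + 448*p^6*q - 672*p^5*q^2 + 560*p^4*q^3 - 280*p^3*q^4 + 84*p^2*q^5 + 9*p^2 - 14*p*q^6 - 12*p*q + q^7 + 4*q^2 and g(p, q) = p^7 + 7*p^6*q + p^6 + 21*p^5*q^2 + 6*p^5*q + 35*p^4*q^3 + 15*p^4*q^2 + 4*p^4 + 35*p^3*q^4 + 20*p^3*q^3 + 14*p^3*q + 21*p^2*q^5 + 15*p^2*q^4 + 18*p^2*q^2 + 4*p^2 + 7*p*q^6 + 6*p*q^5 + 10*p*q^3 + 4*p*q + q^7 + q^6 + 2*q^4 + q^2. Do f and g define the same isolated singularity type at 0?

Yes.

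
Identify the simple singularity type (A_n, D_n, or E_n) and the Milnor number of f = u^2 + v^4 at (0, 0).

Type A_{3}, Milnor number mu = 3.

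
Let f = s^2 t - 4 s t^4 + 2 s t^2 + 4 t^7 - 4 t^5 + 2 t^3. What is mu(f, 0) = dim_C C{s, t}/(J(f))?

4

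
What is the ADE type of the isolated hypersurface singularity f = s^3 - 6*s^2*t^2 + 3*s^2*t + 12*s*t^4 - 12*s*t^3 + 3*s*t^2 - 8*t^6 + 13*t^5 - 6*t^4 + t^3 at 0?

The Hessian of f at 0 is [[0, 0], [0, 0]] with rank 0, so corank 2. A Groebner basis of the Jacobian ideal J(f) in C{s,t} is {t^4, s^3 + 3*s^2*t + 3*s^2/4 + 3*s*t/2 - 2*t^3 + 3*t^2/4, -s^2/4 + s*t^2 - s*t/2 + t^3 - t^2/4}; counting standard monomials gives mu = 8. Corank 2; j^3 = (s + t)^3 is a perfect cube, so E-series; the 5-jet and mu = 8 give E_8.

E_8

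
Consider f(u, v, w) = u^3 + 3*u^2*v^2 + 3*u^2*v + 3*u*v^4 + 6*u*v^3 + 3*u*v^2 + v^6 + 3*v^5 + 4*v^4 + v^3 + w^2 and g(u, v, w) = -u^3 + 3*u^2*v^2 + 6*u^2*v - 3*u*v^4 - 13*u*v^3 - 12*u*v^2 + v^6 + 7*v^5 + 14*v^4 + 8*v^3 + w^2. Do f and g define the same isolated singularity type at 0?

No.

The Hessian of f at 0 is [[0, 0, 0], [0, 0, 0], [0, 0, 2]] with rank 1, so corank 2. A Groebner basis of the Jacobian ideal J(f) in C{u,v,w} is {u^3 + 3*u^2/2 + 3*u*v + 3*v^2/2, u^2*v - u^2 - 2*u*v - v^2, u^2/2 + u*v^2 + u*v + v^2/2, v^3, w}; counting standard monomials gives mu = 6. Corank 2; j^3 = (u + v)^3 is a perfect cube, so E-series; the 4-jet and mu = 6 give E_6. The Hessian of g at 0 is [[0, 0, 0], [0, 0, 0], [0, 0, 2]] with rank 1, so corank 2. A Groebner basis of the Jacobian ideal J(g) in C{u,v,w} is {-u^2 + 4*u*v + v^4 - v^3/3 - 4*v^2, u^3 - 10*u^2 + 40*u*v - 34*v^3/3 - 40*v^2, u^2*v - 11*u^2/3 + 44*u*v/3 - 47*v^3/9 - 44*v^2/3, -u^2 + u*v^2 + 4*u*v - 7*v^3/3 - 4*v^2, w}; counting standard monomials gives mu = 7. Corank 2; j^3 = -(u - 2*v)^3 is a perfect cube, so E-series; the 4-jet and mu = 7 give E_7. f is E_6 but g is E_7, hence not right-equivalent.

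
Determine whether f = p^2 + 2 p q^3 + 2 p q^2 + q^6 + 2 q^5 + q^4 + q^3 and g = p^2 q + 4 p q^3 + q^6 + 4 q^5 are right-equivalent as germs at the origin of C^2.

No.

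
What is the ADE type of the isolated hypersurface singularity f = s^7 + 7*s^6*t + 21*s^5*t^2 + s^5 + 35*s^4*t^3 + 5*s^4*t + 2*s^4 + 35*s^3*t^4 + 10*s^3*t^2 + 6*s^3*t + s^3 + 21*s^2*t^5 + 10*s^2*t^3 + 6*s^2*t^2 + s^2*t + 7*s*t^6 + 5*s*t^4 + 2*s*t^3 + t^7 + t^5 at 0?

The Hessian of f at 0 has rank 0. Corank 2; j^3 = s^2*(s + t) has shape L^2 M (L != M), so D-series; mu = 8 gives D_8.

D_{8}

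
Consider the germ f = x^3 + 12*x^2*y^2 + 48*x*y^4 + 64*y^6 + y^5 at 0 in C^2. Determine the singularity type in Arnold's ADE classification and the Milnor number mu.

Type E_{8}, Milnor number mu = 8.

The Hessian of f at 0 has rank 0. Corank 2; j^3 = x^3 is a perfect cube, so E-series; the 5-jet and mu = 8 give E_8.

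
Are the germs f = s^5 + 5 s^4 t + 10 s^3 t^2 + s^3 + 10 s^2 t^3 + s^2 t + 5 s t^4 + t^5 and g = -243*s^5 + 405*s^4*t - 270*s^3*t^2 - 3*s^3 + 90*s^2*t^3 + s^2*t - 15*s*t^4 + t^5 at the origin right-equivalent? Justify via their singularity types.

Yes.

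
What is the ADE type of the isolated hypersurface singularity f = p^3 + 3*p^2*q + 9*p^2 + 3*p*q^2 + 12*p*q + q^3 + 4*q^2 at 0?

The Hessian of f at 0 has rank 1. Corank 1: A-series; mu = 2 gives A_2.

A_{2}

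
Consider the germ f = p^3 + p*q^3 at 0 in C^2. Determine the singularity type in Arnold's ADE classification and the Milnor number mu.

Type E7, Milnor number mu = 7.

The Hessian of f at 0 has rank 0. Corank 2; j^3 = p^3 is a perfect cube, so E-series; the 4-jet and mu = 7 give E_7.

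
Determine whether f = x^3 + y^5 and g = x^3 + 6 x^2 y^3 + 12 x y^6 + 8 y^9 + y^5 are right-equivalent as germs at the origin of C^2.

Yes.

The Hessian of f at 0 has rank 0. Corank 2; j^3 = x^3 is a perfect cube, so E-series; the 5-jet and mu = 8 give E_8. The Hessian of g at 0 has rank 0. Corank 2; j^3 = x^3 is a perfect cube, so E-series; the 5-jet and mu = 8 give E_8. Both have type E_8, hence right-equivalent.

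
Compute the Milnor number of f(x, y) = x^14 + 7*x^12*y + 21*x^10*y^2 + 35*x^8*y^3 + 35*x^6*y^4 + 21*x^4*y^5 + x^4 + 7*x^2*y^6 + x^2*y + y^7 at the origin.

8

The Hessian of f at 0 has rank 0. Corank 2; j^3 = x^2*y has shape L^2 M (L != M), so D-series; mu = 8 gives D_8.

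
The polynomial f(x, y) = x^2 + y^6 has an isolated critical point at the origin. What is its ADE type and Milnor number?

The Hessian of f at 0 has rank 1. Corank 1: A-series; mu = 5 gives A_5.

Type A_5, Milnor number mu = 5.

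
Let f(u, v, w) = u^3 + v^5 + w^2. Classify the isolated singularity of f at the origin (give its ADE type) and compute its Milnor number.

Type E_{8}, Milnor number mu = 8.

The Hessian of f at 0 has rank 1. Corank 2; j^3 = u^3 is a perfect cube, so E-series; the 5-jet and mu = 8 give E_8.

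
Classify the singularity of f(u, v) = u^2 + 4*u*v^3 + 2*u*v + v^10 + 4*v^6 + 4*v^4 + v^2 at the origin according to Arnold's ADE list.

A_9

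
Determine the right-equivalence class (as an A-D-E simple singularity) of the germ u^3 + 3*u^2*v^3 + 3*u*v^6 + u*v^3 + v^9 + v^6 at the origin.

E7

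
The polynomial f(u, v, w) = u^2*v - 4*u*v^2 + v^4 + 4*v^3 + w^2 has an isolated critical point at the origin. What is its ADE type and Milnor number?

Type D_{5}, Milnor number mu = 5.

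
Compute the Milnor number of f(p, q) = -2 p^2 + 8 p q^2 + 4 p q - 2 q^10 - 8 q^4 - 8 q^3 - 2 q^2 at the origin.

The Hessian of f at 0 has rank 1. Corank 1: A-series; mu = 9 gives A_9.

9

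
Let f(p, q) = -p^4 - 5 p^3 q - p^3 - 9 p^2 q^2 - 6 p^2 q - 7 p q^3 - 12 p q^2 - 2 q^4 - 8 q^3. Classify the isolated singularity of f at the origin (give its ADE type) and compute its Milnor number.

The Hessian of f at 0 is [[0, 0], [0, 0]] with rank 0, so corank 2. A Groebner basis of the Jacobian ideal J(f) in C{p,q} is {3*p^2 + 12*p*q + q^4 - q^3 + 12*q^2, p^3 + 18*p^2 + 72*p*q + 2*q^3 + 72*q^2, p^2*q - 7*p^2 - 28*p*q - 5*q^3/3 - 28*q^2, 2*p^2 + p*q^2 + 8*p*q + 4*q^3/3 + 8*q^2}; counting standard monomials gives mu = 7. Corank 2; j^3 = -(p + 2*q)^3 is a perfect cube, so E-series; the 4-jet and mu = 7 give E_7.

Type E7, Milnor number mu = 7.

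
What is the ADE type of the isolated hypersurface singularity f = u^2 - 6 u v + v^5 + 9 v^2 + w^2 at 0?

The Hessian of f at 0 is [[2, -6, 0], [-6, 18, 0], [0, 0, 2]] with rank 2, so corank 1. A Groebner basis of the Jacobian ideal J(f) in C{u,v,w} is {v^4, u - 3*v, w}; counting standard monomials gives mu = 4. Corank 1: A-series; mu = 4 gives A_4.

A_4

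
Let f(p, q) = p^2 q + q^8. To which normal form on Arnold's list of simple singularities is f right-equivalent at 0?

D_9

The Hessian of f at 0 has rank 0. Corank 2; j^3 = p^2*q has shape L^2 M (L != M), so D-series; mu = 9 gives D_9.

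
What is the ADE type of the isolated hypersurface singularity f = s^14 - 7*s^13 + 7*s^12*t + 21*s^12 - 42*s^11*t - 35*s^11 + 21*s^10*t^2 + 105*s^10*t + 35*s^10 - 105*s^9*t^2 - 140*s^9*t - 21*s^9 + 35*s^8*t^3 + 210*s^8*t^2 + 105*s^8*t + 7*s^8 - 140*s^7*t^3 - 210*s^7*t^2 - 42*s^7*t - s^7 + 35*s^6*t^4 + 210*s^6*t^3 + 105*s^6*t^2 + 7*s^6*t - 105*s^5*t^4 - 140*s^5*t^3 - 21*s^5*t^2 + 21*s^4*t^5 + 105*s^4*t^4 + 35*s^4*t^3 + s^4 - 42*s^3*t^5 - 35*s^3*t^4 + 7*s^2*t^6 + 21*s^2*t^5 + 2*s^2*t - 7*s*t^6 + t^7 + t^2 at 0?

A_6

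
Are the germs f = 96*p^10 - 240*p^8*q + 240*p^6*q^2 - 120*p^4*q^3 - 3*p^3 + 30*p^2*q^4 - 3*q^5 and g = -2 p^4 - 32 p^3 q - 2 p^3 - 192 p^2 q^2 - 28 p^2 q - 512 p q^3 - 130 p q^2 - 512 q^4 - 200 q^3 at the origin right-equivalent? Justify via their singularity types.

The Hessian of f at 0 has rank 0. Corank 2; j^3 = -3*p^3 is a perfect cube, so E-series; the 5-jet and mu = 8 give E_8. The Hessian of g at 0 has rank 0. Corank 2; j^3 = -2*(p + 4*q)*(p + 5*q)^2 has shape L^2 M (L != M), so D-series; mu = 5 gives D_5. f is E_8 but g is D_5, hence not right-equivalent.

No.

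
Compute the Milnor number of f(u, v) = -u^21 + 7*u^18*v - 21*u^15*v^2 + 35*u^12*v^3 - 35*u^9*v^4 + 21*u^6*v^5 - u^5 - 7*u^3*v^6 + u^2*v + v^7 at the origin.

8

The Hessian of f at 0 has rank 0. Corank 2; j^3 = u^2*v has shape L^2 M (L != M), so D-series; mu = 8 gives D_8.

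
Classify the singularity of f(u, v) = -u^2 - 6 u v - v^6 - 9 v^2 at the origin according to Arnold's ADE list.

A_5

The Hessian of f at 0 is [[-2, -6], [-6, -18]] with rank 1, so corank 1. A Groebner basis of the Jacobian ideal J(f) in C{u,v} is {v^5, u + 3*v}; counting standard monomials gives mu = 5. Corank 1: A-series; mu = 5 gives A_5.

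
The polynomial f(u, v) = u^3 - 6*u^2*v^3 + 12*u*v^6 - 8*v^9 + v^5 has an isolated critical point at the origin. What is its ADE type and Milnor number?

Type E_{8}, Milnor number mu = 8.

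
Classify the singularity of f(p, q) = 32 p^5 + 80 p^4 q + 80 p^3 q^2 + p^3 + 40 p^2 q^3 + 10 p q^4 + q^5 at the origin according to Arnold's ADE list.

The Hessian of f at 0 has rank 0. Corank 2; j^3 = p^3 is a perfect cube, so E-series; the 5-jet and mu = 8 give E_8.

E_{8}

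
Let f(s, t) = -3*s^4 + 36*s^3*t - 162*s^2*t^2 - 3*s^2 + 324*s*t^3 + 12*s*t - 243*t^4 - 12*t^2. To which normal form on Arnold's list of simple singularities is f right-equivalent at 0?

A_3

The Hessian of f at 0 is [[-6, 12], [12, -24]] with rank 1, so corank 1. A Groebner basis of the Jacobian ideal J(f) in C{s,t} is {t^3, s - 2*t}; counting standard monomials gives mu = 3. Corank 1: A-series; mu = 3 gives A_3.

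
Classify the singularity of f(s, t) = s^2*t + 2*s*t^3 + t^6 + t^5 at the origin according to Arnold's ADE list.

D_{7}

The Hessian of f at 0 has rank 0. Corank 2; j^3 = s^2*t has shape L^2 M (L != M), so D-series; mu = 7 gives D_7.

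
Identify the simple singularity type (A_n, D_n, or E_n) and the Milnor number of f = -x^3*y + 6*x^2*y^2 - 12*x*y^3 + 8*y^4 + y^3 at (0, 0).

Type E7, Milnor number mu = 7.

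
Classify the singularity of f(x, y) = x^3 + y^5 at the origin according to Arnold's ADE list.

The Hessian of f at 0 is [[0, 0], [0, 0]] with rank 0, so corank 2. A Groebner basis of the Jacobian ideal J(f) in C{x,y} is {y^4, x^2}; counting standard monomials gives mu = 8. Corank 2; j^3 = x^3 is a perfect cube, so E-series; the 5-jet and mu = 8 give E_8.

E8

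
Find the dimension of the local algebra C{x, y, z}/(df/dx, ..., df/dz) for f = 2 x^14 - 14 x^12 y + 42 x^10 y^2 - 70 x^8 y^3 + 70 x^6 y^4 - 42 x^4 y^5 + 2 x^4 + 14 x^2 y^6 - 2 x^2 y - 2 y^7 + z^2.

8

The Hessian of f at 0 has rank 1. Corank 2; j^3 = -2*x^2*y has shape L^2 M (L != M), so D-series; mu = 8 gives D_8.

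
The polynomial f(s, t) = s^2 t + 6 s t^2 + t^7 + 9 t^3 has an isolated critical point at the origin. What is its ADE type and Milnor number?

The Hessian of f at 0 is [[0, 0], [0, 0]] with rank 0, so corank 2. A Groebner basis of the Jacobian ideal J(f) in C{s,t} is {s^2/7 + t^6 - 9*t^2/7, s^3 + 27*t^3, s*t + 3*t^2}; counting standard monomials gives mu = 8. Corank 2; j^3 = t*(s + 3*t)^2 has shape L^2 M (L != M), so D-series; mu = 8 gives D_8.

Type D_{8}, Milnor number mu = 8.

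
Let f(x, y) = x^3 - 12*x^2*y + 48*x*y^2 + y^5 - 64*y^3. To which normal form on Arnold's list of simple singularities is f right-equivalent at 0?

E_{8}

The Hessian of f at 0 has rank 0. Corank 2; j^3 = (x - 4*y)^3 is a perfect cube, so E-series; the 5-jet and mu = 8 give E_8.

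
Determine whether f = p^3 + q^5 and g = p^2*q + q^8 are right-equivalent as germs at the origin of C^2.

No.

The Hessian of f at 0 has rank 0. Corank 2; j^3 = p^3 is a perfect cube, so E-series; the 5-jet and mu = 8 give E_8. The Hessian of g at 0 has rank 0. Corank 2; j^3 = p^2*q has shape L^2 M (L != M), so D-series; mu = 9 gives D_9. f is E_8 but g is D_9, hence not right-equivalent.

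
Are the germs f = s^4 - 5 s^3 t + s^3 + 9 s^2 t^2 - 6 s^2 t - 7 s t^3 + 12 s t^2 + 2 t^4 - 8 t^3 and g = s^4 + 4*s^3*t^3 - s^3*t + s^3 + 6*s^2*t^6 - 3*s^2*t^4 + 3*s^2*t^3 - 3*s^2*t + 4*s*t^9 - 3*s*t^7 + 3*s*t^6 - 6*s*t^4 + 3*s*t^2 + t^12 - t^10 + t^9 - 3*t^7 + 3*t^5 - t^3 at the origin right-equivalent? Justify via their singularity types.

Yes.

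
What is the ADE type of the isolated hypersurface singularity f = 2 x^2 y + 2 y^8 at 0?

D_{9}

The Hessian of f at 0 is [[0, 0], [0, 0]] with rank 0, so corank 2. A Groebner basis of the Jacobian ideal J(f) in C{x,y} is {x^2/8 + y^7, x^3, x*y}; counting standard monomials gives mu = 9. Corank 2; j^3 = 2*x^2*y has shape L^2 M (L != M), so D-series; mu = 9 gives D_9.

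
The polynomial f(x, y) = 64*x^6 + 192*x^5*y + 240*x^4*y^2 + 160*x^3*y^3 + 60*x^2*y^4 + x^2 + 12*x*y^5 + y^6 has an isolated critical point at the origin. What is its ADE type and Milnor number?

Type A5, Milnor number mu = 5.

The Hessian of f at 0 has rank 1. Corank 1: A-series; mu = 5 gives A_5.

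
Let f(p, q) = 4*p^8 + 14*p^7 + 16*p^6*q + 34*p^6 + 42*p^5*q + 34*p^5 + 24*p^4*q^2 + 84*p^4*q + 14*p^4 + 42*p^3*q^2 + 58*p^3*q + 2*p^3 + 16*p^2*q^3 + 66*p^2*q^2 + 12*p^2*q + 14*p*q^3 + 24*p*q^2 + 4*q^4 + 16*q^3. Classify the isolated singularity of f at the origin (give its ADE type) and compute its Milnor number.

The Hessian of f at 0 has rank 0. Corank 2; j^3 = 2*(p + 2*q)^3 is a perfect cube, so E-series; the 4-jet and mu = 7 give E_7.

Type E_{7}, Milnor number mu = 7.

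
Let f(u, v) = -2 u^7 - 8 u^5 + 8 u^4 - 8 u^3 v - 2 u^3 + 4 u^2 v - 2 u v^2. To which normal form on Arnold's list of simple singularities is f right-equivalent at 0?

The Hessian of f at 0 has rank 0. Corank 2; j^3 = -2*u*(u - v)^2 has shape L^2 M (L != M), so D-series; mu = 8 gives D_8.

D_8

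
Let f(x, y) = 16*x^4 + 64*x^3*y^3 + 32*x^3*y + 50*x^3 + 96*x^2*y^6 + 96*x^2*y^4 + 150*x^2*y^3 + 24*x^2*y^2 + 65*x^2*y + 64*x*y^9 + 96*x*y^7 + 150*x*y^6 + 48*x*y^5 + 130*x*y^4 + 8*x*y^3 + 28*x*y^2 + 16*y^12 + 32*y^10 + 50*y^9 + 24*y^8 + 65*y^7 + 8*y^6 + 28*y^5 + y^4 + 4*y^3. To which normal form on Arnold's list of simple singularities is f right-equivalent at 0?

The Hessian of f at 0 has rank 0. Corank 2; j^3 = (2*x + y)*(5*x + 2*y)^2 has shape L^2 M (L != M), so D-series; mu = 5 gives D_5.

D_{5}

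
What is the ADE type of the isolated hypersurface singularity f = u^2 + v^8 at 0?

The Hessian of f at 0 is [[2, 0], [0, 0]] with rank 1, so corank 1. A Groebner basis of the Jacobian ideal J(f) in C{u,v} is {v^7, u}; counting standard monomials gives mu = 7. Corank 1: A-series; mu = 7 gives A_7.

A_7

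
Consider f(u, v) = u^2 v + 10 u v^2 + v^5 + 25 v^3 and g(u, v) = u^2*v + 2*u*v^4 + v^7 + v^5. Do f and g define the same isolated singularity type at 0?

The Hessian of f at 0 has rank 0. Corank 2; j^3 = v*(u + 5*v)^2 has shape L^2 M (L != M), so D-series; mu = 6 gives D_6. The Hessian of g at 0 has rank 0. Corank 2; j^3 = u^2*v has shape L^2 M (L != M), so D-series; mu = 6 gives D_6. Both have type D_6, hence right-equivalent.

Yes.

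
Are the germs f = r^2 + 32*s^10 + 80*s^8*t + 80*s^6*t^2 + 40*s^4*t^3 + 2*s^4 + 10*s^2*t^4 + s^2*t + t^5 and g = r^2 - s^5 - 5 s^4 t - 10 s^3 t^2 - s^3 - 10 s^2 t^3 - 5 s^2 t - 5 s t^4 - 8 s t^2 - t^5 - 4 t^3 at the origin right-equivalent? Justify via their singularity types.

Yes.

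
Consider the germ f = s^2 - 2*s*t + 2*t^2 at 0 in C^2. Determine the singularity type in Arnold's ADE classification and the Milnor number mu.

Type A1, Milnor number mu = 1.

The Hessian of f at 0 has rank 2. Corank 0: nondegenerate Morse point, so A_1.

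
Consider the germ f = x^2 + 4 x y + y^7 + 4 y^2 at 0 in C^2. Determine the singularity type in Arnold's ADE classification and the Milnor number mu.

The Hessian of f at 0 is [[2, 4], [4, 8]] with rank 1, so corank 1. A Groebner basis of the Jacobian ideal J(f) in C{x,y} is {y^6, x + 2*y}; counting standard monomials gives mu = 6. Corank 1: A-series; mu = 6 gives A_6.

Type A_{6}, Milnor number mu = 6.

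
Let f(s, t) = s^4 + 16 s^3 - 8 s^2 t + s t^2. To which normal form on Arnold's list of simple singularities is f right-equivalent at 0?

D_5

The Hessian of f at 0 has rank 0. Corank 2; j^3 = s*(4*s - t)^2 has shape L^2 M (L != M), so D-series; mu = 5 gives D_5.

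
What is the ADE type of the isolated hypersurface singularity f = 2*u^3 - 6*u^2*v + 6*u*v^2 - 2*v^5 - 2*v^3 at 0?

The Hessian of f at 0 is [[0, 0], [0, 0]] with rank 0, so corank 2. A Groebner basis of the Jacobian ideal J(f) in C{u,v} is {v^4, u^2 - 2*u*v + v^2}; counting standard monomials gives mu = 8. Corank 2; j^3 = 2*(u - v)^3 is a perfect cube, so E-series; the 5-jet and mu = 8 give E_8.

E_{8}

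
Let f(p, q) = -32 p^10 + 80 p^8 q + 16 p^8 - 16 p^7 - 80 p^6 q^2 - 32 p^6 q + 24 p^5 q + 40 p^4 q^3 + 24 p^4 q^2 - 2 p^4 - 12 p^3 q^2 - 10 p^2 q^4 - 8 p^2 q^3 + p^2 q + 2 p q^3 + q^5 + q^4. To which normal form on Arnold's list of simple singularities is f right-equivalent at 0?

The Hessian of f at 0 has rank 0. Corank 2; j^3 = p^2*q has shape L^2 M (L != M), so D-series; mu = 5 gives D_5.

D5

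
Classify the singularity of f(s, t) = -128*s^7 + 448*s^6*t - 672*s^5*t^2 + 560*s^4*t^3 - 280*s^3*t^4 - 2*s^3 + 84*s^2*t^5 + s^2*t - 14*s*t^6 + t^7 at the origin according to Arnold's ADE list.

D_{8}

The Hessian of f at 0 has rank 0. Corank 2; j^3 = -s^2*(2*s - t) has shape L^2 M (L != M), so D-series; mu = 8 gives D_8.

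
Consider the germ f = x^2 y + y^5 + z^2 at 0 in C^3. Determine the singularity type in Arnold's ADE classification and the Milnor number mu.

The Hessian of f at 0 is [[0, 0, 0], [0, 0, 0], [0, 0, 2]] with rank 1, so corank 2. A Groebner basis of the Jacobian ideal J(f) in C{x,y,z} is {x^2/5 + y^4, x^3, x*y, z}; counting standard monomials gives mu = 6. Corank 2; j^3 = x^2*y has shape L^2 M (L != M), so D-series; mu = 6 gives D_6.

Type D_6, Milnor number mu = 6.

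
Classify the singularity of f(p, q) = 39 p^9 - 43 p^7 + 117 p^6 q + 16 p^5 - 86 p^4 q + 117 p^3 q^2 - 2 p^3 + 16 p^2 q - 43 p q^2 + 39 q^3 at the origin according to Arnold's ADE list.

D4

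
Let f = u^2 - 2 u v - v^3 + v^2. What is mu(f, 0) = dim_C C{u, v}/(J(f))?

The Hessian of f at 0 is [[2, -2], [-2, 2]] with rank 1, so corank 1. A Groebner basis of the Jacobian ideal J(f) in C{u,v} is {v^2, u - v}; counting standard monomials gives mu = 2. Corank 1: A-series; mu = 2 gives A_2.

2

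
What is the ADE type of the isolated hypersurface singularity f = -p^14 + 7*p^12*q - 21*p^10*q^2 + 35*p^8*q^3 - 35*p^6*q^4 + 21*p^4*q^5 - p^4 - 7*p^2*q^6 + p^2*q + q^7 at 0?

D_8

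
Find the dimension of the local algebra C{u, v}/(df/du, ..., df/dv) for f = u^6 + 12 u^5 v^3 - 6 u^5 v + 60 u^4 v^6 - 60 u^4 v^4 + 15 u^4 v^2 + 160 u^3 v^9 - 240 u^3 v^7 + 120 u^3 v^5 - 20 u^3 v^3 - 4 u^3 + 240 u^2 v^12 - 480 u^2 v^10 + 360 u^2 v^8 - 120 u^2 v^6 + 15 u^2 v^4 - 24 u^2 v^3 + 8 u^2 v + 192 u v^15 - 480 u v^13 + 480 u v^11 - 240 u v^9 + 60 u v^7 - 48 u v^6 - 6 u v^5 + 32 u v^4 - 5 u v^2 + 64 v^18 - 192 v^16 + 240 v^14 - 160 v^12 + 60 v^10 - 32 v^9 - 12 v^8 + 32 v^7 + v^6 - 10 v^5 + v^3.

7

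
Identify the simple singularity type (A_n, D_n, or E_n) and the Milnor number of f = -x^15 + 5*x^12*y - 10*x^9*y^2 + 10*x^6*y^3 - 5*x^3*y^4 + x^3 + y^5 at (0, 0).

The Hessian of f at 0 has rank 0. Corank 2; j^3 = x^3 is a perfect cube, so E-series; the 5-jet and mu = 8 give E_8.

Type E_8, Milnor number mu = 8.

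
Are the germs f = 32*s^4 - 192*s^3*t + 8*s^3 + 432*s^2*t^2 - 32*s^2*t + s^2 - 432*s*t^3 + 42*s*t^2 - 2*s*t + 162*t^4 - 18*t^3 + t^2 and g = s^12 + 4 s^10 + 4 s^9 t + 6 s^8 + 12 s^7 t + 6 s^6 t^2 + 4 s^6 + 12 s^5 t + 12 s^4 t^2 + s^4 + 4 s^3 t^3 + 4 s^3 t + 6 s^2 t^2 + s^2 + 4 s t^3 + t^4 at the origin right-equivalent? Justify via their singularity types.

Yes.

The Hessian of f at 0 has rank 1. Corank 1: A-series; mu = 3 gives A_3. The Hessian of g at 0 has rank 1. Corank 1: A-series; mu = 3 gives A_3. Both have type A_3, hence right-equivalent.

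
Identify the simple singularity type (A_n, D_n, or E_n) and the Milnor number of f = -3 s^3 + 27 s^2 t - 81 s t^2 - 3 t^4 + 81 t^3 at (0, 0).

The Hessian of f at 0 is [[0, 0], [0, 0]] with rank 0, so corank 2. A Groebner basis of the Jacobian ideal J(f) in C{s,t} is {t^3, s^2 - 6*s*t + 9*t^2}; counting standard monomials gives mu = 6. Corank 2; j^3 = -3*(s - 3*t)^3 is a perfect cube, so E-series; the 4-jet and mu = 6 give E_6.

Type E_{6}, Milnor number mu = 6.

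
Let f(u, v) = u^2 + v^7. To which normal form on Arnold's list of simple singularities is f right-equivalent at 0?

A_6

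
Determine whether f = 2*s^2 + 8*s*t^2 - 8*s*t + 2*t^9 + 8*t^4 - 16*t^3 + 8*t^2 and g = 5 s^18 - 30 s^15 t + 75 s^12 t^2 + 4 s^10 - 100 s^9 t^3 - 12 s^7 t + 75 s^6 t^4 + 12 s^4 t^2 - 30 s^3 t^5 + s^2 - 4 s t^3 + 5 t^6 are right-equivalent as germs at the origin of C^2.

The Hessian of f at 0 has rank 1. Corank 1: A-series; mu = 8 gives A_8. The Hessian of g at 0 has rank 1. Corank 1: A-series; mu = 5 gives A_5. f is A_8 but g is A_5, hence not right-equivalent.

No.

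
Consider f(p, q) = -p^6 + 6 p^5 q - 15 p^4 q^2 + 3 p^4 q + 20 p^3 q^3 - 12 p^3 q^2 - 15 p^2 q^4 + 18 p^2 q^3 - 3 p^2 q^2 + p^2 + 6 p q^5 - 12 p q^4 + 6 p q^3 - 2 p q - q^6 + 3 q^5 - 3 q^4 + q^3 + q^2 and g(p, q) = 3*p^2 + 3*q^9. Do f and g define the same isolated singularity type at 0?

The Hessian of f at 0 has rank 1. Corank 1: A-series; mu = 2 gives A_2. The Hessian of g at 0 has rank 1. Corank 1: A-series; mu = 8 gives A_8. f is A_2 but g is A_8, hence not right-equivalent.

No.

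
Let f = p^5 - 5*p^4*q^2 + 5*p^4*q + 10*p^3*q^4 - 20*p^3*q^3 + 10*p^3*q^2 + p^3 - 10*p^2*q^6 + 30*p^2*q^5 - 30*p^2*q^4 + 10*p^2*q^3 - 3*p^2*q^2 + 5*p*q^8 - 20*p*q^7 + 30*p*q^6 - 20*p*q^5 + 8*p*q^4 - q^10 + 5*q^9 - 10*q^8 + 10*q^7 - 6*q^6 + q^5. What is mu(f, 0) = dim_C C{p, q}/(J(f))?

8

The Hessian of f at 0 has rank 0. Corank 2; j^3 = p^3 is a perfect cube, so E-series; the 5-jet and mu = 8 give E_8.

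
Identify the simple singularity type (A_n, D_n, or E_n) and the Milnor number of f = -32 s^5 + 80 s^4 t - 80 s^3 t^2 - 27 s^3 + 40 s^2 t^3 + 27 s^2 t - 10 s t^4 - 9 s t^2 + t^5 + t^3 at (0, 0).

The Hessian of f at 0 has rank 0. Corank 2; j^3 = -(3*s - t)^3 is a perfect cube, so E-series; the 5-jet and mu = 8 give E_8.

Type E_8, Milnor number mu = 8.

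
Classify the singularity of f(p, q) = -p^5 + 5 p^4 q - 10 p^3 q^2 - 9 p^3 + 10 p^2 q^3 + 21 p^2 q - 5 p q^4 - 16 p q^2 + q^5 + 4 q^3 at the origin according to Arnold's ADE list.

The Hessian of f at 0 has rank 0. Corank 2; j^3 = -(p - q)*(3*p - 2*q)^2 has shape L^2 M (L != M), so D-series; mu = 6 gives D_6.

D_6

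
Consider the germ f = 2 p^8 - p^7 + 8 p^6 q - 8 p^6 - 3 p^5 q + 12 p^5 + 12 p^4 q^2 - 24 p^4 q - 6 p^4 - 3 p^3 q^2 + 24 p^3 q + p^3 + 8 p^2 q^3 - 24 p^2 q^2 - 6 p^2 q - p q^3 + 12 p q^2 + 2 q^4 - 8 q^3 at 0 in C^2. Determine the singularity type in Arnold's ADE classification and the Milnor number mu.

The Hessian of f at 0 has rank 0. Corank 2; j^3 = (p - 2*q)^3 is a perfect cube, so E-series; the 4-jet and mu = 7 give E_7.

Type E_7, Milnor number mu = 7.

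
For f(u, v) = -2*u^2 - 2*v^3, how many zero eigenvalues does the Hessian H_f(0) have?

The Hessian at 0 is [[-4, 0], [0, 0]] of rank 1; hence corank 1.

1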